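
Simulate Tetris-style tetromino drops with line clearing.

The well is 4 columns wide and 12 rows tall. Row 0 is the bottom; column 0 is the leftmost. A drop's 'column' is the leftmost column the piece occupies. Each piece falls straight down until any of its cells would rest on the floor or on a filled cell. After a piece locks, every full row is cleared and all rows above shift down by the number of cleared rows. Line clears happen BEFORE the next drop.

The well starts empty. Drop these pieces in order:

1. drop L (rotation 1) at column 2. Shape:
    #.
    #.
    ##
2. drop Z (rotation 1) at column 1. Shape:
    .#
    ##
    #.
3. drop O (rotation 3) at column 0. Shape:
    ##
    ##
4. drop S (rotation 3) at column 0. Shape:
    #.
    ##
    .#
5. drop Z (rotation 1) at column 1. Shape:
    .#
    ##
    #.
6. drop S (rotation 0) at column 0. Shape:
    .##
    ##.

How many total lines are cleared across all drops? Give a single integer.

Answer: 0

Derivation:
Drop 1: L rot1 at col 2 lands with bottom-row=0; cleared 0 line(s) (total 0); column heights now [0 0 3 1], max=3
Drop 2: Z rot1 at col 1 lands with bottom-row=2; cleared 0 line(s) (total 0); column heights now [0 4 5 1], max=5
Drop 3: O rot3 at col 0 lands with bottom-row=4; cleared 0 line(s) (total 0); column heights now [6 6 5 1], max=6
Drop 4: S rot3 at col 0 lands with bottom-row=6; cleared 0 line(s) (total 0); column heights now [9 8 5 1], max=9
Drop 5: Z rot1 at col 1 lands with bottom-row=8; cleared 0 line(s) (total 0); column heights now [9 10 11 1], max=11
Drop 6: S rot0 at col 0 lands with bottom-row=10; cleared 0 line(s) (total 0); column heights now [11 12 12 1], max=12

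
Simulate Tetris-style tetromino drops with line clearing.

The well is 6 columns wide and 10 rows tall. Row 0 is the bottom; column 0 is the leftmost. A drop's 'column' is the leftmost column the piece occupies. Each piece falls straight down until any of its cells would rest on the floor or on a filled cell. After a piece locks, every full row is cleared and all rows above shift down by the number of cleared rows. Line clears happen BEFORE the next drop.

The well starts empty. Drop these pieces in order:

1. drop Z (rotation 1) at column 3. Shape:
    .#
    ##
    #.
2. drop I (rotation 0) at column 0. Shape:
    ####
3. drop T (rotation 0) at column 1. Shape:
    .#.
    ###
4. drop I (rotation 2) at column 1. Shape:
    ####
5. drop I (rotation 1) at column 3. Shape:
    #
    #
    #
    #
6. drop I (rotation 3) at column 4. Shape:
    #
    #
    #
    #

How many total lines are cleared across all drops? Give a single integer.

Answer: 0

Derivation:
Drop 1: Z rot1 at col 3 lands with bottom-row=0; cleared 0 line(s) (total 0); column heights now [0 0 0 2 3 0], max=3
Drop 2: I rot0 at col 0 lands with bottom-row=2; cleared 0 line(s) (total 0); column heights now [3 3 3 3 3 0], max=3
Drop 3: T rot0 at col 1 lands with bottom-row=3; cleared 0 line(s) (total 0); column heights now [3 4 5 4 3 0], max=5
Drop 4: I rot2 at col 1 lands with bottom-row=5; cleared 0 line(s) (total 0); column heights now [3 6 6 6 6 0], max=6
Drop 5: I rot1 at col 3 lands with bottom-row=6; cleared 0 line(s) (total 0); column heights now [3 6 6 10 6 0], max=10
Drop 6: I rot3 at col 4 lands with bottom-row=6; cleared 0 line(s) (total 0); column heights now [3 6 6 10 10 0], max=10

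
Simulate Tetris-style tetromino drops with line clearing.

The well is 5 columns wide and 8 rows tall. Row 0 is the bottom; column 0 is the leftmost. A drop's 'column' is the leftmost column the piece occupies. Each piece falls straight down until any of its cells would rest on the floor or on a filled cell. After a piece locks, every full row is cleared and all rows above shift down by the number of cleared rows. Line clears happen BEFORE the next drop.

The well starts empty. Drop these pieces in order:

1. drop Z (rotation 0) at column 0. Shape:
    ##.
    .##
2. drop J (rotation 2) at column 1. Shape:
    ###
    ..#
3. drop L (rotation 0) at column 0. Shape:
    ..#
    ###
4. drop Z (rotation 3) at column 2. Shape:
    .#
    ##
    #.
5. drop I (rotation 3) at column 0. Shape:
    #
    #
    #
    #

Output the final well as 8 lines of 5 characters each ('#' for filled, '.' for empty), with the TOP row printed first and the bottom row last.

Answer: #..#.
#.##.
#.#..
#.#..
###..
.###.
##.#.
.##..

Derivation:
Drop 1: Z rot0 at col 0 lands with bottom-row=0; cleared 0 line(s) (total 0); column heights now [2 2 1 0 0], max=2
Drop 2: J rot2 at col 1 lands with bottom-row=1; cleared 0 line(s) (total 0); column heights now [2 3 3 3 0], max=3
Drop 3: L rot0 at col 0 lands with bottom-row=3; cleared 0 line(s) (total 0); column heights now [4 4 5 3 0], max=5
Drop 4: Z rot3 at col 2 lands with bottom-row=5; cleared 0 line(s) (total 0); column heights now [4 4 7 8 0], max=8
Drop 5: I rot3 at col 0 lands with bottom-row=4; cleared 0 line(s) (total 0); column heights now [8 4 7 8 0], max=8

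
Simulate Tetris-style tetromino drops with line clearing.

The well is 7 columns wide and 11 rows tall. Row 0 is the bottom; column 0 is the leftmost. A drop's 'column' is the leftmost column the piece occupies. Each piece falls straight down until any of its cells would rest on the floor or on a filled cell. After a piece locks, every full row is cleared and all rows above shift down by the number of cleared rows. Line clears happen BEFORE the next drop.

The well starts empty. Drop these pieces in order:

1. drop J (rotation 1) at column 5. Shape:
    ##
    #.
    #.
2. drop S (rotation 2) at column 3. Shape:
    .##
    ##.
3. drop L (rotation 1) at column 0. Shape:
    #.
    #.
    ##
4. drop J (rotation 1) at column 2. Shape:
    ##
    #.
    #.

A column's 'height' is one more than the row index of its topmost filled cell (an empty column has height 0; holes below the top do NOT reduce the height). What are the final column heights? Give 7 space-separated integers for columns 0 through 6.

Drop 1: J rot1 at col 5 lands with bottom-row=0; cleared 0 line(s) (total 0); column heights now [0 0 0 0 0 3 3], max=3
Drop 2: S rot2 at col 3 lands with bottom-row=2; cleared 0 line(s) (total 0); column heights now [0 0 0 3 4 4 3], max=4
Drop 3: L rot1 at col 0 lands with bottom-row=0; cleared 0 line(s) (total 0); column heights now [3 1 0 3 4 4 3], max=4
Drop 4: J rot1 at col 2 lands with bottom-row=1; cleared 0 line(s) (total 0); column heights now [3 1 4 4 4 4 3], max=4

Answer: 3 1 4 4 4 4 3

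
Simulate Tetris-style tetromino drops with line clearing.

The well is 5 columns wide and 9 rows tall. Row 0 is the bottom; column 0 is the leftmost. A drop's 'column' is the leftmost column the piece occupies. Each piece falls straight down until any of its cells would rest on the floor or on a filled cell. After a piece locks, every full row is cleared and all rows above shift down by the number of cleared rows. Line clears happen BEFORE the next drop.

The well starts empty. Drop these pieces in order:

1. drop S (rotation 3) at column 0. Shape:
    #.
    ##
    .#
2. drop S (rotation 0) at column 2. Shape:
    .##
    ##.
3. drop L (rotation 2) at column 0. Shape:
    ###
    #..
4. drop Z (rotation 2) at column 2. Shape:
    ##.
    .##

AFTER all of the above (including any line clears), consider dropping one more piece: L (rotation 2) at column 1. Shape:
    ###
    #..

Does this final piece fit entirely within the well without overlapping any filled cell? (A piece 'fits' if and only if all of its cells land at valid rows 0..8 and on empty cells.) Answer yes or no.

Answer: yes

Derivation:
Drop 1: S rot3 at col 0 lands with bottom-row=0; cleared 0 line(s) (total 0); column heights now [3 2 0 0 0], max=3
Drop 2: S rot0 at col 2 lands with bottom-row=0; cleared 0 line(s) (total 0); column heights now [3 2 1 2 2], max=3
Drop 3: L rot2 at col 0 lands with bottom-row=3; cleared 0 line(s) (total 0); column heights now [5 5 5 2 2], max=5
Drop 4: Z rot2 at col 2 lands with bottom-row=4; cleared 1 line(s) (total 1); column heights now [4 2 5 5 2], max=5
Test piece L rot2 at col 1 (width 3): heights before test = [4 2 5 5 2]; fits = True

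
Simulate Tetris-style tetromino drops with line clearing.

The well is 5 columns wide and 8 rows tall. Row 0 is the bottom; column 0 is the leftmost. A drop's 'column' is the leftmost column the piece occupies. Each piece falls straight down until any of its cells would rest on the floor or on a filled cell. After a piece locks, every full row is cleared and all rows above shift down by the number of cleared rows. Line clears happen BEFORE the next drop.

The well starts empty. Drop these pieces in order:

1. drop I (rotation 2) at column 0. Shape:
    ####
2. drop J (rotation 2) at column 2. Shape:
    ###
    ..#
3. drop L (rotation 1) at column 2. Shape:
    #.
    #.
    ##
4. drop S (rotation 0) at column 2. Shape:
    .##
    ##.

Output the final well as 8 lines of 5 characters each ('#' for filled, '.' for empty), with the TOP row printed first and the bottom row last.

Answer: .....
.....
...##
..##.
..#..
..#..
..##.
..###

Derivation:
Drop 1: I rot2 at col 0 lands with bottom-row=0; cleared 0 line(s) (total 0); column heights now [1 1 1 1 0], max=1
Drop 2: J rot2 at col 2 lands with bottom-row=0; cleared 1 line(s) (total 1); column heights now [0 0 1 1 1], max=1
Drop 3: L rot1 at col 2 lands with bottom-row=1; cleared 0 line(s) (total 1); column heights now [0 0 4 2 1], max=4
Drop 4: S rot0 at col 2 lands with bottom-row=4; cleared 0 line(s) (total 1); column heights now [0 0 5 6 6], max=6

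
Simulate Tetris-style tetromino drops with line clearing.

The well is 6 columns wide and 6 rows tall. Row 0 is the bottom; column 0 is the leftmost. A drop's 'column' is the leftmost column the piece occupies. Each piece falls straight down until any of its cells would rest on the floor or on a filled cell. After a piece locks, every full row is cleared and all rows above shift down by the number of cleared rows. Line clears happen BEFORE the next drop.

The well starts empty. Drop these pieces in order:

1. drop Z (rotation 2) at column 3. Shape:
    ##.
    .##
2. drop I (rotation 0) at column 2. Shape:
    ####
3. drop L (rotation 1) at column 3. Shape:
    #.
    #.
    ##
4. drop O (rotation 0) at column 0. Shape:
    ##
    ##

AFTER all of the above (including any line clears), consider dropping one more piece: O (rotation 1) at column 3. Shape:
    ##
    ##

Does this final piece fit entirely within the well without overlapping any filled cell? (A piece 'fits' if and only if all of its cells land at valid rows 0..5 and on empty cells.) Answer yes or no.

Drop 1: Z rot2 at col 3 lands with bottom-row=0; cleared 0 line(s) (total 0); column heights now [0 0 0 2 2 1], max=2
Drop 2: I rot0 at col 2 lands with bottom-row=2; cleared 0 line(s) (total 0); column heights now [0 0 3 3 3 3], max=3
Drop 3: L rot1 at col 3 lands with bottom-row=3; cleared 0 line(s) (total 0); column heights now [0 0 3 6 4 3], max=6
Drop 4: O rot0 at col 0 lands with bottom-row=0; cleared 0 line(s) (total 0); column heights now [2 2 3 6 4 3], max=6
Test piece O rot1 at col 3 (width 2): heights before test = [2 2 3 6 4 3]; fits = False

Answer: no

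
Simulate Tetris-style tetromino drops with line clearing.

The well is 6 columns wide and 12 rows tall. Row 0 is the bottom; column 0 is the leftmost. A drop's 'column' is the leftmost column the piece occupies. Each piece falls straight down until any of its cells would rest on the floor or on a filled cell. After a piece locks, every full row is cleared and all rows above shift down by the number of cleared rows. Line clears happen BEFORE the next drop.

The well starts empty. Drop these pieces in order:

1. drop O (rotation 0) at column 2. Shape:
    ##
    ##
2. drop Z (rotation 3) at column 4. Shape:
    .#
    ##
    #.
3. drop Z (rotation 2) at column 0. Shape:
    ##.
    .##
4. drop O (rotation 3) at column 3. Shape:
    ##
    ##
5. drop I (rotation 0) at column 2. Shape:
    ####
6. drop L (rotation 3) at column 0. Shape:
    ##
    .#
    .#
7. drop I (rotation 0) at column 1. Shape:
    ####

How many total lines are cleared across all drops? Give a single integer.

Answer: 0

Derivation:
Drop 1: O rot0 at col 2 lands with bottom-row=0; cleared 0 line(s) (total 0); column heights now [0 0 2 2 0 0], max=2
Drop 2: Z rot3 at col 4 lands with bottom-row=0; cleared 0 line(s) (total 0); column heights now [0 0 2 2 2 3], max=3
Drop 3: Z rot2 at col 0 lands with bottom-row=2; cleared 0 line(s) (total 0); column heights now [4 4 3 2 2 3], max=4
Drop 4: O rot3 at col 3 lands with bottom-row=2; cleared 0 line(s) (total 0); column heights now [4 4 3 4 4 3], max=4
Drop 5: I rot0 at col 2 lands with bottom-row=4; cleared 0 line(s) (total 0); column heights now [4 4 5 5 5 5], max=5
Drop 6: L rot3 at col 0 lands with bottom-row=4; cleared 0 line(s) (total 0); column heights now [7 7 5 5 5 5], max=7
Drop 7: I rot0 at col 1 lands with bottom-row=7; cleared 0 line(s) (total 0); column heights now [7 8 8 8 8 5], max=8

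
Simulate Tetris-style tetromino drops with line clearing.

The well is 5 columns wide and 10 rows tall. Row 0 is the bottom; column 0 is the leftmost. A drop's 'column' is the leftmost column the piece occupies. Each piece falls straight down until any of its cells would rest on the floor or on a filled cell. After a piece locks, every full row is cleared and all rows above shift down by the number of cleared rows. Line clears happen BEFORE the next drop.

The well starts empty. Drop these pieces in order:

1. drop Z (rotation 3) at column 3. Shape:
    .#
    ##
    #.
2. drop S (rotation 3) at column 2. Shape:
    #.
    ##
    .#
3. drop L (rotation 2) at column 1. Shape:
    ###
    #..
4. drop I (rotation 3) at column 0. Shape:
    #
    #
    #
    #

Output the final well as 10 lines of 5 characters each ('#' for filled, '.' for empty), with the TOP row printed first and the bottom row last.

Drop 1: Z rot3 at col 3 lands with bottom-row=0; cleared 0 line(s) (total 0); column heights now [0 0 0 2 3], max=3
Drop 2: S rot3 at col 2 lands with bottom-row=2; cleared 0 line(s) (total 0); column heights now [0 0 5 4 3], max=5
Drop 3: L rot2 at col 1 lands with bottom-row=4; cleared 0 line(s) (total 0); column heights now [0 6 6 6 3], max=6
Drop 4: I rot3 at col 0 lands with bottom-row=0; cleared 0 line(s) (total 0); column heights now [4 6 6 6 3], max=6

Answer: .....
.....
.....
.....
.###.
.##..
#.##.
#..##
#..##
#..#.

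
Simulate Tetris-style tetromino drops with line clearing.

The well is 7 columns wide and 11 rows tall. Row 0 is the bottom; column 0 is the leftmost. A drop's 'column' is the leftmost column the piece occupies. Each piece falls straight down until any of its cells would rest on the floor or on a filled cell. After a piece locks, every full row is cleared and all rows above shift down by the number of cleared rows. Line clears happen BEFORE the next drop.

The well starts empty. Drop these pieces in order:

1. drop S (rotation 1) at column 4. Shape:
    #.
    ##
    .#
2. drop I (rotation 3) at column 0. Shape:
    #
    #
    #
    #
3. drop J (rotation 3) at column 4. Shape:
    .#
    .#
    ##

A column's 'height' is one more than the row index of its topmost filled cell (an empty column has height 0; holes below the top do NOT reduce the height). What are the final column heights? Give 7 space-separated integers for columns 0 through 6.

Answer: 4 0 0 0 4 6 0

Derivation:
Drop 1: S rot1 at col 4 lands with bottom-row=0; cleared 0 line(s) (total 0); column heights now [0 0 0 0 3 2 0], max=3
Drop 2: I rot3 at col 0 lands with bottom-row=0; cleared 0 line(s) (total 0); column heights now [4 0 0 0 3 2 0], max=4
Drop 3: J rot3 at col 4 lands with bottom-row=3; cleared 0 line(s) (total 0); column heights now [4 0 0 0 4 6 0], max=6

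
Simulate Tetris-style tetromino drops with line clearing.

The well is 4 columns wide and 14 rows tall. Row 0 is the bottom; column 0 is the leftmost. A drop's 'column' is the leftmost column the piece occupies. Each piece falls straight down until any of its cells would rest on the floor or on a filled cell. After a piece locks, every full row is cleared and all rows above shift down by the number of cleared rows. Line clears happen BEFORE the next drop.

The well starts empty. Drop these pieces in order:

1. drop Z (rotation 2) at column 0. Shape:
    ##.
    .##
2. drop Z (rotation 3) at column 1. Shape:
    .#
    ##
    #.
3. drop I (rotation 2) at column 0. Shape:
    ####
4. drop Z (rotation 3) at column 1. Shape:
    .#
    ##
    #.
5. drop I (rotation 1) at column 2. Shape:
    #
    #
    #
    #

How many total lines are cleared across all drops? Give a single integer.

Answer: 1

Derivation:
Drop 1: Z rot2 at col 0 lands with bottom-row=0; cleared 0 line(s) (total 0); column heights now [2 2 1 0], max=2
Drop 2: Z rot3 at col 1 lands with bottom-row=2; cleared 0 line(s) (total 0); column heights now [2 4 5 0], max=5
Drop 3: I rot2 at col 0 lands with bottom-row=5; cleared 1 line(s) (total 1); column heights now [2 4 5 0], max=5
Drop 4: Z rot3 at col 1 lands with bottom-row=4; cleared 0 line(s) (total 1); column heights now [2 6 7 0], max=7
Drop 5: I rot1 at col 2 lands with bottom-row=7; cleared 0 line(s) (total 1); column heights now [2 6 11 0], max=11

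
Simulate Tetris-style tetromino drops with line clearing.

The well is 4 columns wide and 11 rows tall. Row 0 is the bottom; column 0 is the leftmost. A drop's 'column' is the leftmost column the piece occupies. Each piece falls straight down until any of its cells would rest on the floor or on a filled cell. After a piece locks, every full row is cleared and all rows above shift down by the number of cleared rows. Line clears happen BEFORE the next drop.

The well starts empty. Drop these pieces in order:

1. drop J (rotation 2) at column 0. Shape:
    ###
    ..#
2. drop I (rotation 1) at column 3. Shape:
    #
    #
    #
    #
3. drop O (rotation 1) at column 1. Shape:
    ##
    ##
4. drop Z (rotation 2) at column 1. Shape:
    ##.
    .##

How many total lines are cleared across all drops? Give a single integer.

Drop 1: J rot2 at col 0 lands with bottom-row=0; cleared 0 line(s) (total 0); column heights now [2 2 2 0], max=2
Drop 2: I rot1 at col 3 lands with bottom-row=0; cleared 1 line(s) (total 1); column heights now [0 0 1 3], max=3
Drop 3: O rot1 at col 1 lands with bottom-row=1; cleared 0 line(s) (total 1); column heights now [0 3 3 3], max=3
Drop 4: Z rot2 at col 1 lands with bottom-row=3; cleared 0 line(s) (total 1); column heights now [0 5 5 4], max=5

Answer: 1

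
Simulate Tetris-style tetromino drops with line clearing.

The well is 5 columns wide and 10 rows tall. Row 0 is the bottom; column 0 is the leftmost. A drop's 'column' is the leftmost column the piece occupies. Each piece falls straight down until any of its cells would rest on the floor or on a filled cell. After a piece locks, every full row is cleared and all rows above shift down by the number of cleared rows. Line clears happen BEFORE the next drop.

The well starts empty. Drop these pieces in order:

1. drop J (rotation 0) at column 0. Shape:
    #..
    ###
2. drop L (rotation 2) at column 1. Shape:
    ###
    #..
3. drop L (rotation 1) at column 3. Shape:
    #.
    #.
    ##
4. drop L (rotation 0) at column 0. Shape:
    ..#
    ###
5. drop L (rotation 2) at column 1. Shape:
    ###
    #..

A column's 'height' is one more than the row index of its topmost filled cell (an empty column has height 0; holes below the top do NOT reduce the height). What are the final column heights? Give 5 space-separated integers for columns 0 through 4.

Drop 1: J rot0 at col 0 lands with bottom-row=0; cleared 0 line(s) (total 0); column heights now [2 1 1 0 0], max=2
Drop 2: L rot2 at col 1 lands with bottom-row=1; cleared 0 line(s) (total 0); column heights now [2 3 3 3 0], max=3
Drop 3: L rot1 at col 3 lands with bottom-row=3; cleared 0 line(s) (total 0); column heights now [2 3 3 6 4], max=6
Drop 4: L rot0 at col 0 lands with bottom-row=3; cleared 1 line(s) (total 1); column heights now [2 3 4 5 0], max=5
Drop 5: L rot2 at col 1 lands with bottom-row=4; cleared 0 line(s) (total 1); column heights now [2 6 6 6 0], max=6

Answer: 2 6 6 6 0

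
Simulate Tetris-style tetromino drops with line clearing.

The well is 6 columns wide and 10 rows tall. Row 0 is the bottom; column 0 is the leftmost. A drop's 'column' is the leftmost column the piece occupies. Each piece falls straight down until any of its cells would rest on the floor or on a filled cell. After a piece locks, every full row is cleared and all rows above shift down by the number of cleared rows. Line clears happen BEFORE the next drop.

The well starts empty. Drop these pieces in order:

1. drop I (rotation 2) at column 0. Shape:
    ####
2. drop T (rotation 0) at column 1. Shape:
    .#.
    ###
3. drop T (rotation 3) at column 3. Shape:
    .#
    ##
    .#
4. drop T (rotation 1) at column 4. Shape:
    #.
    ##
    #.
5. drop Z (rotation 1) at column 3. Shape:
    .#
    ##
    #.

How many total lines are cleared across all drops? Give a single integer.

Drop 1: I rot2 at col 0 lands with bottom-row=0; cleared 0 line(s) (total 0); column heights now [1 1 1 1 0 0], max=1
Drop 2: T rot0 at col 1 lands with bottom-row=1; cleared 0 line(s) (total 0); column heights now [1 2 3 2 0 0], max=3
Drop 3: T rot3 at col 3 lands with bottom-row=1; cleared 0 line(s) (total 0); column heights now [1 2 3 3 4 0], max=4
Drop 4: T rot1 at col 4 lands with bottom-row=4; cleared 0 line(s) (total 0); column heights now [1 2 3 3 7 6], max=7
Drop 5: Z rot1 at col 3 lands with bottom-row=6; cleared 0 line(s) (total 0); column heights now [1 2 3 8 9 6], max=9

Answer: 0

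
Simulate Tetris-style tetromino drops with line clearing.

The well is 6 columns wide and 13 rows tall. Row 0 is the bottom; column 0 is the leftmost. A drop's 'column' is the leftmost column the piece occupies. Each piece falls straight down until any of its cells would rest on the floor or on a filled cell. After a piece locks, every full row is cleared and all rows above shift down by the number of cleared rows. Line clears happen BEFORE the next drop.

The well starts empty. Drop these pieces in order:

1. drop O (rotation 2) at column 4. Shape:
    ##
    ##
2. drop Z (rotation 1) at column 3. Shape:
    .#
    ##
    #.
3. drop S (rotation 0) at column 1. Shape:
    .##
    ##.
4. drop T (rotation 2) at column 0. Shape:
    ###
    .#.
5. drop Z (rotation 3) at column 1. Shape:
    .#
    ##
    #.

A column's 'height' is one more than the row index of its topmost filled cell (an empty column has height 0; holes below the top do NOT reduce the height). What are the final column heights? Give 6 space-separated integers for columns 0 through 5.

Answer: 5 7 8 4 4 2

Derivation:
Drop 1: O rot2 at col 4 lands with bottom-row=0; cleared 0 line(s) (total 0); column heights now [0 0 0 0 2 2], max=2
Drop 2: Z rot1 at col 3 lands with bottom-row=1; cleared 0 line(s) (total 0); column heights now [0 0 0 3 4 2], max=4
Drop 3: S rot0 at col 1 lands with bottom-row=2; cleared 0 line(s) (total 0); column heights now [0 3 4 4 4 2], max=4
Drop 4: T rot2 at col 0 lands with bottom-row=3; cleared 0 line(s) (total 0); column heights now [5 5 5 4 4 2], max=5
Drop 5: Z rot3 at col 1 lands with bottom-row=5; cleared 0 line(s) (total 0); column heights now [5 7 8 4 4 2], max=8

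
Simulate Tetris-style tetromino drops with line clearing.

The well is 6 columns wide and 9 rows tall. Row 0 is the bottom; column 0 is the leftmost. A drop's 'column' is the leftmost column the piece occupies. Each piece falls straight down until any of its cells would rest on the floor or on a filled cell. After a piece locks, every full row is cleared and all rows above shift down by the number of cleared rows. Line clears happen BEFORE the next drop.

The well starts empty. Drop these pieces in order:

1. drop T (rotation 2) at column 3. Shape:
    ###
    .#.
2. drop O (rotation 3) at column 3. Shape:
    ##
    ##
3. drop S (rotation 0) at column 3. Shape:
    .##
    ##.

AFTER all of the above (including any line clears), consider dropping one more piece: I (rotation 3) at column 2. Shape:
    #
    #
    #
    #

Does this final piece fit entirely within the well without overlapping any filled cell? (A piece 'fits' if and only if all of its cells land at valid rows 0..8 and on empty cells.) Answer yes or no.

Drop 1: T rot2 at col 3 lands with bottom-row=0; cleared 0 line(s) (total 0); column heights now [0 0 0 2 2 2], max=2
Drop 2: O rot3 at col 3 lands with bottom-row=2; cleared 0 line(s) (total 0); column heights now [0 0 0 4 4 2], max=4
Drop 3: S rot0 at col 3 lands with bottom-row=4; cleared 0 line(s) (total 0); column heights now [0 0 0 5 6 6], max=6
Test piece I rot3 at col 2 (width 1): heights before test = [0 0 0 5 6 6]; fits = True

Answer: yes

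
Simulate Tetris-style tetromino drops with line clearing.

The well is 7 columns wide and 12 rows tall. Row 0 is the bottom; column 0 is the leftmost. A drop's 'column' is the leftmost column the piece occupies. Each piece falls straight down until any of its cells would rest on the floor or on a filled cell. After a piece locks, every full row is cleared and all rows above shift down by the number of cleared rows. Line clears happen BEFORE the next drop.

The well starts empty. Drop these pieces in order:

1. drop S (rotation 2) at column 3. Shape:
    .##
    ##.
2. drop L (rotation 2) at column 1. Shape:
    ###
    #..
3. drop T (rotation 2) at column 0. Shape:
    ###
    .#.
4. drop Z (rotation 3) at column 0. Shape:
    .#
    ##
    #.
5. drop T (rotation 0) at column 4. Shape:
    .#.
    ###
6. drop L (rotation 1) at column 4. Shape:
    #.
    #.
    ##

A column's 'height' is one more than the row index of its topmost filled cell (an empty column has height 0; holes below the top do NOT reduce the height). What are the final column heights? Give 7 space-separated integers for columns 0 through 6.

Answer: 6 7 4 2 7 5 3

Derivation:
Drop 1: S rot2 at col 3 lands with bottom-row=0; cleared 0 line(s) (total 0); column heights now [0 0 0 1 2 2 0], max=2
Drop 2: L rot2 at col 1 lands with bottom-row=0; cleared 0 line(s) (total 0); column heights now [0 2 2 2 2 2 0], max=2
Drop 3: T rot2 at col 0 lands with bottom-row=2; cleared 0 line(s) (total 0); column heights now [4 4 4 2 2 2 0], max=4
Drop 4: Z rot3 at col 0 lands with bottom-row=4; cleared 0 line(s) (total 0); column heights now [6 7 4 2 2 2 0], max=7
Drop 5: T rot0 at col 4 lands with bottom-row=2; cleared 0 line(s) (total 0); column heights now [6 7 4 2 3 4 3], max=7
Drop 6: L rot1 at col 4 lands with bottom-row=4; cleared 0 line(s) (total 0); column heights now [6 7 4 2 7 5 3], max=7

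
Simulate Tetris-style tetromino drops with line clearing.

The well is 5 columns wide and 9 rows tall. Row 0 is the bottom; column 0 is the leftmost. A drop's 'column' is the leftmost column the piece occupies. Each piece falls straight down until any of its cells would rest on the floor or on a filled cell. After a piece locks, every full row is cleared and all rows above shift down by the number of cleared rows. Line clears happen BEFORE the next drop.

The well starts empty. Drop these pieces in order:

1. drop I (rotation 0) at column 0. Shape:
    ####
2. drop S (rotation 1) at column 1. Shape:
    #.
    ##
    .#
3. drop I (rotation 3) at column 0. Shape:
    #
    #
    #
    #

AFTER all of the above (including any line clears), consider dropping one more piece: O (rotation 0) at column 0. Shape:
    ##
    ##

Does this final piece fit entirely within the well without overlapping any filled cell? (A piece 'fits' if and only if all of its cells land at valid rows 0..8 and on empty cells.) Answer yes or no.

Answer: yes

Derivation:
Drop 1: I rot0 at col 0 lands with bottom-row=0; cleared 0 line(s) (total 0); column heights now [1 1 1 1 0], max=1
Drop 2: S rot1 at col 1 lands with bottom-row=1; cleared 0 line(s) (total 0); column heights now [1 4 3 1 0], max=4
Drop 3: I rot3 at col 0 lands with bottom-row=1; cleared 0 line(s) (total 0); column heights now [5 4 3 1 0], max=5
Test piece O rot0 at col 0 (width 2): heights before test = [5 4 3 1 0]; fits = True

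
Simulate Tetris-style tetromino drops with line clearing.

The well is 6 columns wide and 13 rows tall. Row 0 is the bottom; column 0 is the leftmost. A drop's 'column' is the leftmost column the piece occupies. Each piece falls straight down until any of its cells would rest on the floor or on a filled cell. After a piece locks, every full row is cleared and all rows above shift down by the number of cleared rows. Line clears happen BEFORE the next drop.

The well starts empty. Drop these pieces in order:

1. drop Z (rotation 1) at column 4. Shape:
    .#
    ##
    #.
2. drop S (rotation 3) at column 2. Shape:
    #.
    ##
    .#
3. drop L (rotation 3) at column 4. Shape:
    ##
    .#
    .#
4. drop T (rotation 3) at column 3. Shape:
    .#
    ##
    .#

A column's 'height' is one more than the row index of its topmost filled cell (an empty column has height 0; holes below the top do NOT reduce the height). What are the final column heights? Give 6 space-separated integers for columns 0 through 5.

Answer: 0 0 3 8 9 6

Derivation:
Drop 1: Z rot1 at col 4 lands with bottom-row=0; cleared 0 line(s) (total 0); column heights now [0 0 0 0 2 3], max=3
Drop 2: S rot3 at col 2 lands with bottom-row=0; cleared 0 line(s) (total 0); column heights now [0 0 3 2 2 3], max=3
Drop 3: L rot3 at col 4 lands with bottom-row=3; cleared 0 line(s) (total 0); column heights now [0 0 3 2 6 6], max=6
Drop 4: T rot3 at col 3 lands with bottom-row=6; cleared 0 line(s) (total 0); column heights now [0 0 3 8 9 6], max=9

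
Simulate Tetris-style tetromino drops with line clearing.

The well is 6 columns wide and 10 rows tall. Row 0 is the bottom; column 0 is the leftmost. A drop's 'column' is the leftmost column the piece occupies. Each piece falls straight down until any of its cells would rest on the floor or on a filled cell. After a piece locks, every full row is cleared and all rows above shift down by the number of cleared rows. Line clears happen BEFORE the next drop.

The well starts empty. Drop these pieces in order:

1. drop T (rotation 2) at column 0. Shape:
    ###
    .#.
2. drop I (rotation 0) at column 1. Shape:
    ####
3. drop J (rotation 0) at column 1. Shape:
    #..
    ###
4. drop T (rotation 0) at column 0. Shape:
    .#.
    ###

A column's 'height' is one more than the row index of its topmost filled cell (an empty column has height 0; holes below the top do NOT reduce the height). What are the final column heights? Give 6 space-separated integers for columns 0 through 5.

Answer: 6 7 6 4 3 0

Derivation:
Drop 1: T rot2 at col 0 lands with bottom-row=0; cleared 0 line(s) (total 0); column heights now [2 2 2 0 0 0], max=2
Drop 2: I rot0 at col 1 lands with bottom-row=2; cleared 0 line(s) (total 0); column heights now [2 3 3 3 3 0], max=3
Drop 3: J rot0 at col 1 lands with bottom-row=3; cleared 0 line(s) (total 0); column heights now [2 5 4 4 3 0], max=5
Drop 4: T rot0 at col 0 lands with bottom-row=5; cleared 0 line(s) (total 0); column heights now [6 7 6 4 3 0], max=7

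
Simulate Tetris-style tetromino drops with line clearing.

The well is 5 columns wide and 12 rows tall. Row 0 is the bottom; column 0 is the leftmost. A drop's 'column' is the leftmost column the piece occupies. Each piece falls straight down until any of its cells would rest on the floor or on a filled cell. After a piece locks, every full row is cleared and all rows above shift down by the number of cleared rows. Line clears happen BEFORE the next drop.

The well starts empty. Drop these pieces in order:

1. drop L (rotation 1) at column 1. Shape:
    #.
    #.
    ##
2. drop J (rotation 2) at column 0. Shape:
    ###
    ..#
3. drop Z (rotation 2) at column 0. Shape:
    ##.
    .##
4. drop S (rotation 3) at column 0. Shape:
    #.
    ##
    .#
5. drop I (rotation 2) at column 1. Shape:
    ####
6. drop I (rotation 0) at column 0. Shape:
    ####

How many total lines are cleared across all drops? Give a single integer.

Drop 1: L rot1 at col 1 lands with bottom-row=0; cleared 0 line(s) (total 0); column heights now [0 3 1 0 0], max=3
Drop 2: J rot2 at col 0 lands with bottom-row=2; cleared 0 line(s) (total 0); column heights now [4 4 4 0 0], max=4
Drop 3: Z rot2 at col 0 lands with bottom-row=4; cleared 0 line(s) (total 0); column heights now [6 6 5 0 0], max=6
Drop 4: S rot3 at col 0 lands with bottom-row=6; cleared 0 line(s) (total 0); column heights now [9 8 5 0 0], max=9
Drop 5: I rot2 at col 1 lands with bottom-row=8; cleared 1 line(s) (total 1); column heights now [8 8 5 0 0], max=8
Drop 6: I rot0 at col 0 lands with bottom-row=8; cleared 0 line(s) (total 1); column heights now [9 9 9 9 0], max=9

Answer: 1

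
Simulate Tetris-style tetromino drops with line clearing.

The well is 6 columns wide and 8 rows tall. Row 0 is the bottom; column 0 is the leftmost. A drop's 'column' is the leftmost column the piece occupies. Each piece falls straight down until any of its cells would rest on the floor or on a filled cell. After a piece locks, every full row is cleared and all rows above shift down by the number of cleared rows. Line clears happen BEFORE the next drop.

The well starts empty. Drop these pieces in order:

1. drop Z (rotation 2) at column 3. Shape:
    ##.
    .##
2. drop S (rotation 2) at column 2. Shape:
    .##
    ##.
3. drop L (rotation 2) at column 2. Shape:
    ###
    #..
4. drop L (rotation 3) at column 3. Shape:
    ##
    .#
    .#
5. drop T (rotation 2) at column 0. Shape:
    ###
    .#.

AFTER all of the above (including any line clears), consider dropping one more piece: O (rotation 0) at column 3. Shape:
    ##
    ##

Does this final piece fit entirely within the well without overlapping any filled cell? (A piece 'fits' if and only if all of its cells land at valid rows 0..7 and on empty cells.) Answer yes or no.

Drop 1: Z rot2 at col 3 lands with bottom-row=0; cleared 0 line(s) (total 0); column heights now [0 0 0 2 2 1], max=2
Drop 2: S rot2 at col 2 lands with bottom-row=2; cleared 0 line(s) (total 0); column heights now [0 0 3 4 4 1], max=4
Drop 3: L rot2 at col 2 lands with bottom-row=3; cleared 0 line(s) (total 0); column heights now [0 0 5 5 5 1], max=5
Drop 4: L rot3 at col 3 lands with bottom-row=5; cleared 0 line(s) (total 0); column heights now [0 0 5 8 8 1], max=8
Drop 5: T rot2 at col 0 lands with bottom-row=4; cleared 0 line(s) (total 0); column heights now [6 6 6 8 8 1], max=8
Test piece O rot0 at col 3 (width 2): heights before test = [6 6 6 8 8 1]; fits = False

Answer: no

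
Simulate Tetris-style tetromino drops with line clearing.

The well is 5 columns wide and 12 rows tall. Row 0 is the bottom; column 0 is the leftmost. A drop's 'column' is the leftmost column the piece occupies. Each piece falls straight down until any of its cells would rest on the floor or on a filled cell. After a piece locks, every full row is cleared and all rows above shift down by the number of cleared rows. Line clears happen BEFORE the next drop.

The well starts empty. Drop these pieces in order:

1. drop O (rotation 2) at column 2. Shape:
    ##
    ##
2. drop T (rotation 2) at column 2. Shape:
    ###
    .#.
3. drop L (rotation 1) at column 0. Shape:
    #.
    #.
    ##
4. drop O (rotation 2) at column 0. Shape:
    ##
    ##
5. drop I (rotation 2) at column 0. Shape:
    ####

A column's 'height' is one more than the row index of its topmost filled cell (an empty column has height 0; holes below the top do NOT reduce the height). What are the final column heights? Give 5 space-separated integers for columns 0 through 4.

Drop 1: O rot2 at col 2 lands with bottom-row=0; cleared 0 line(s) (total 0); column heights now [0 0 2 2 0], max=2
Drop 2: T rot2 at col 2 lands with bottom-row=2; cleared 0 line(s) (total 0); column heights now [0 0 4 4 4], max=4
Drop 3: L rot1 at col 0 lands with bottom-row=0; cleared 0 line(s) (total 0); column heights now [3 1 4 4 4], max=4
Drop 4: O rot2 at col 0 lands with bottom-row=3; cleared 1 line(s) (total 1); column heights now [4 4 2 3 0], max=4
Drop 5: I rot2 at col 0 lands with bottom-row=4; cleared 0 line(s) (total 1); column heights now [5 5 5 5 0], max=5

Answer: 5 5 5 5 0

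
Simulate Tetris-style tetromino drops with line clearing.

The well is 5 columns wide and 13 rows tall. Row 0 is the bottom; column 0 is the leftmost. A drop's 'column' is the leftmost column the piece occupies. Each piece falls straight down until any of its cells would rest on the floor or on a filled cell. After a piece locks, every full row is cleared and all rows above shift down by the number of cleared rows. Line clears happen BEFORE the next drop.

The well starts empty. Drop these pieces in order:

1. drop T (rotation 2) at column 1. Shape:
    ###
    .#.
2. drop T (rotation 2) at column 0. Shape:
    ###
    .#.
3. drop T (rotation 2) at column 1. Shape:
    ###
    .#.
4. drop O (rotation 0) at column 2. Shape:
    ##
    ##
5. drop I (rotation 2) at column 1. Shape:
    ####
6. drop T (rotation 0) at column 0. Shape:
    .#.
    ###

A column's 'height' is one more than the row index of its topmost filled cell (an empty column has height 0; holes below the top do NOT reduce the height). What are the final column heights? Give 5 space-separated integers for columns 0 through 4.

Drop 1: T rot2 at col 1 lands with bottom-row=0; cleared 0 line(s) (total 0); column heights now [0 2 2 2 0], max=2
Drop 2: T rot2 at col 0 lands with bottom-row=2; cleared 0 line(s) (total 0); column heights now [4 4 4 2 0], max=4
Drop 3: T rot2 at col 1 lands with bottom-row=4; cleared 0 line(s) (total 0); column heights now [4 6 6 6 0], max=6
Drop 4: O rot0 at col 2 lands with bottom-row=6; cleared 0 line(s) (total 0); column heights now [4 6 8 8 0], max=8
Drop 5: I rot2 at col 1 lands with bottom-row=8; cleared 0 line(s) (total 0); column heights now [4 9 9 9 9], max=9
Drop 6: T rot0 at col 0 lands with bottom-row=9; cleared 0 line(s) (total 0); column heights now [10 11 10 9 9], max=11

Answer: 10 11 10 9 9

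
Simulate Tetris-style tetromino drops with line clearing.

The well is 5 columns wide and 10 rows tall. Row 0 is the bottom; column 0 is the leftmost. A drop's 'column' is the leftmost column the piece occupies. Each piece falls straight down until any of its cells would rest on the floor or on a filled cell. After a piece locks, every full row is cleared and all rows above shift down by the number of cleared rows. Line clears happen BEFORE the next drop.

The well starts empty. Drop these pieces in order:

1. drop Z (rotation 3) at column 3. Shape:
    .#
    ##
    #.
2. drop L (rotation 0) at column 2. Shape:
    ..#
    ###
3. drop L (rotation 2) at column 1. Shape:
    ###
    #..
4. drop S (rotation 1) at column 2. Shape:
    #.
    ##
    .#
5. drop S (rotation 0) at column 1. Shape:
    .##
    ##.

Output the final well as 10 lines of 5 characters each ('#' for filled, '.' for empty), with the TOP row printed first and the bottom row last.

Answer: ..##.
.##..
..#..
..##.
...#.
.####
.####
....#
...##
...#.

Derivation:
Drop 1: Z rot3 at col 3 lands with bottom-row=0; cleared 0 line(s) (total 0); column heights now [0 0 0 2 3], max=3
Drop 2: L rot0 at col 2 lands with bottom-row=3; cleared 0 line(s) (total 0); column heights now [0 0 4 4 5], max=5
Drop 3: L rot2 at col 1 lands with bottom-row=3; cleared 0 line(s) (total 0); column heights now [0 5 5 5 5], max=5
Drop 4: S rot1 at col 2 lands with bottom-row=5; cleared 0 line(s) (total 0); column heights now [0 5 8 7 5], max=8
Drop 5: S rot0 at col 1 lands with bottom-row=8; cleared 0 line(s) (total 0); column heights now [0 9 10 10 5], max=10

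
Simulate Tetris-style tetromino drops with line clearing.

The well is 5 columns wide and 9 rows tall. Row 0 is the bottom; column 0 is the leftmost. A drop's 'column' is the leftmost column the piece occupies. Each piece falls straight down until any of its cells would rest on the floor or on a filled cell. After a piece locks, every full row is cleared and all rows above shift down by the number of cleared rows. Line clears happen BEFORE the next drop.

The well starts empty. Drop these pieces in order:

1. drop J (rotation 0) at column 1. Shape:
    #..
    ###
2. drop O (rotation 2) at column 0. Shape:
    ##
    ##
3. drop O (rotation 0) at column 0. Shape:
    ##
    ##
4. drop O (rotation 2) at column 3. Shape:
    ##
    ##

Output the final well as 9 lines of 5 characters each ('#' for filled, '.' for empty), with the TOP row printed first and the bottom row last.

Answer: .....
.....
.....
##...
##...
##...
##.##
.#.##
.###.

Derivation:
Drop 1: J rot0 at col 1 lands with bottom-row=0; cleared 0 line(s) (total 0); column heights now [0 2 1 1 0], max=2
Drop 2: O rot2 at col 0 lands with bottom-row=2; cleared 0 line(s) (total 0); column heights now [4 4 1 1 0], max=4
Drop 3: O rot0 at col 0 lands with bottom-row=4; cleared 0 line(s) (total 0); column heights now [6 6 1 1 0], max=6
Drop 4: O rot2 at col 3 lands with bottom-row=1; cleared 0 line(s) (total 0); column heights now [6 6 1 3 3], max=6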